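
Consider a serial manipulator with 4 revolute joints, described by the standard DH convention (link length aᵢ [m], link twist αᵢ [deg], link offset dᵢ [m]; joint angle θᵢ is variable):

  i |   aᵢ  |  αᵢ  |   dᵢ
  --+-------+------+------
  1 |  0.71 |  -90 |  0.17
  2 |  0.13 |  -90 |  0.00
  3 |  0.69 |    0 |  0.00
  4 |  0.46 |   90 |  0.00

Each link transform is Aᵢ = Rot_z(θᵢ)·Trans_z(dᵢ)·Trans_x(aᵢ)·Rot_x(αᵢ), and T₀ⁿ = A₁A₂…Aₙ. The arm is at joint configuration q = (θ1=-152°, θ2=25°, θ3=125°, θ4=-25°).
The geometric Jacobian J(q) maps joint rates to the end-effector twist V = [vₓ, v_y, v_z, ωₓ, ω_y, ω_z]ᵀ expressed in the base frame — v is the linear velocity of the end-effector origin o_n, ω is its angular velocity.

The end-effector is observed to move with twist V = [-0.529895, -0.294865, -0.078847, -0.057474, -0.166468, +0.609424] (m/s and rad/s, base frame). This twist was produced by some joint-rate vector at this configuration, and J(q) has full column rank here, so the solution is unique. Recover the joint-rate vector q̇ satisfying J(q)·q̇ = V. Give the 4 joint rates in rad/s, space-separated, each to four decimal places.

0.3330 0.1200 -0.2430 -0.0620

o_n = [-0.8283, 0.7128, 0.3161]
J₁: ẑ×o_n = [-0.7128, -0.8283, 0.0000], ω = ẑ
J2: z=[0.4695, -0.8829, 0.0000] o=[-0.6269, -0.3333, 0.1700] → [-0.1290, -0.0686, 0.3133, 0.4695, -0.8829, 0.0000]
J3: z=[0.3731, 0.1984, -0.9063] o=[-0.7309, -0.3886, 0.1151] → [1.0381, 0.0133, 0.4303, 0.3731, 0.1984, -0.9063]
J4: z=[0.3731, 0.1984, -0.9063] o=[-0.6796, 0.2788, 0.2823] → [0.4000, 0.1222, 0.1915, 0.3731, 0.1984, -0.9063]
q̇ = J⁺·V = [0.3330, 0.1200, -0.2430, -0.0620]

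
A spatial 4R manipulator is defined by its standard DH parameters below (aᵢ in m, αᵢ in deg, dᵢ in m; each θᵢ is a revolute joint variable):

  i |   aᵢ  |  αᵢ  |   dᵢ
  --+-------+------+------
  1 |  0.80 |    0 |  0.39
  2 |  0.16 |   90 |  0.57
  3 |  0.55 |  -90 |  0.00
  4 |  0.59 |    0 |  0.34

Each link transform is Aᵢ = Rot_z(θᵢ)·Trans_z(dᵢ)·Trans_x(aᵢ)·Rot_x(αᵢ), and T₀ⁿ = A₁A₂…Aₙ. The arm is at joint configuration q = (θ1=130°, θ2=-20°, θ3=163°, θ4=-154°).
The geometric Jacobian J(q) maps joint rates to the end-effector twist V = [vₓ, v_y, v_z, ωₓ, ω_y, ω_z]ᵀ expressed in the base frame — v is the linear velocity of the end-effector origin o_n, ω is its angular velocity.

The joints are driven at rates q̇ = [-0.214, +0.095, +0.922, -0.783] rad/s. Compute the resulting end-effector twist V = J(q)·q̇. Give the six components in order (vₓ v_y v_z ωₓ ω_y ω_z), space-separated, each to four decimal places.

o_n = [-0.2855, 0.7405, 0.6406]
J₁: ẑ×o_n = [-0.7405, -0.2855, 0.0000], ω = ẑ
J2: z=[0.0000, 0.0000, 1.0000] o=[-0.5142, 0.6128, 0.3900] → [-0.1277, 0.2288, 0.0000, 0.0000, 0.0000, 1.0000]
J3: z=[0.9397, 0.3420, 0.0000] o=[-0.5690, 0.7632, 0.9600] → [-0.1092, 0.3001, -0.1183, 0.9397, 0.3420, 0.0000]
J4: z=[0.1000, -0.2747, -0.9563] o=[-0.3891, 0.2689, 1.1208] → [0.5829, -0.0511, 0.0756, 0.1000, -0.2747, -0.9563]
V = J·q̇ = [-0.4108, 0.3995, -0.1682, 0.7881, 0.5305, 0.6298]

-0.4108 0.3995 -0.1682 0.7881 0.5305 0.6298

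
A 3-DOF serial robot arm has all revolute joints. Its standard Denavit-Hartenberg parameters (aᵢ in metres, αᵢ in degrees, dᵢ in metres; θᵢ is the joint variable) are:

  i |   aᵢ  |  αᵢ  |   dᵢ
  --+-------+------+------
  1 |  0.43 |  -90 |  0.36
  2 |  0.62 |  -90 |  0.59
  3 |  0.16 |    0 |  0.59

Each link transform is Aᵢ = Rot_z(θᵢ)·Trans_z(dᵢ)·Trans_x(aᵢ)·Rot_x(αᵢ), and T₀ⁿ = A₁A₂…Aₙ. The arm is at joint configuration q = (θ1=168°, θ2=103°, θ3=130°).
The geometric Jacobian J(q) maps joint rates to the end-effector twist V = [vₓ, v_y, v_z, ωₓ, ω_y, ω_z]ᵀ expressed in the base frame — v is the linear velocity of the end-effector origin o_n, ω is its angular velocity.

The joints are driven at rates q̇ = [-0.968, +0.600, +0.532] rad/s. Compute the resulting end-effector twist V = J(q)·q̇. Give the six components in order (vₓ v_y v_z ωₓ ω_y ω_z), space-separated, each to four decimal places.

o_n = [0.1583, -0.5115, -0.0112]
J₁: ẑ×o_n = [0.5115, 0.1583, -0.0000], ω = ẑ
J2: z=[-0.2079, -0.9781, 0.0000] o=[-0.4206, 0.0894, 0.3600] → [0.3631, -0.0772, 0.6912, -0.2079, -0.9781, 0.0000]
J3: z=[0.9531, -0.2026, 0.2250] o=[-0.4068, -0.5167, -0.2441] → [-0.0484, -0.0949, 0.1194, 0.9531, -0.2026, 0.2250]
V = J·q̇ = [-0.3030, -0.2500, 0.4783, 0.3823, -0.6947, -0.8483]

-0.3030 -0.2500 0.4783 0.3823 -0.6947 -0.8483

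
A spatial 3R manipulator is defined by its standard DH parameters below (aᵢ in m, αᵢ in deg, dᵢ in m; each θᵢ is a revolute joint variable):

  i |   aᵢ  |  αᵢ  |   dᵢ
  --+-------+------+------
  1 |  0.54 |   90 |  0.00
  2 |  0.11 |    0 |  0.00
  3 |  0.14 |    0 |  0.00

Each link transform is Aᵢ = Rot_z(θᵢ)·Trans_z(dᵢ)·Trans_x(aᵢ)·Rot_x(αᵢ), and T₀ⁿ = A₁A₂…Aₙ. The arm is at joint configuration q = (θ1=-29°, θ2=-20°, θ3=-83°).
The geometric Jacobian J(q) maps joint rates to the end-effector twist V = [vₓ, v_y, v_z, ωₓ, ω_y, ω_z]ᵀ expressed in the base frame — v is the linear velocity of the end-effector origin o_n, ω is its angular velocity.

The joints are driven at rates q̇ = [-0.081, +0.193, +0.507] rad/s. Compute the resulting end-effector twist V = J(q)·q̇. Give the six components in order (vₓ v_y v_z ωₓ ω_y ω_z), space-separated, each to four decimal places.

o_n = [0.5352, -0.2966, -0.1740]
J₁: ẑ×o_n = [0.2966, 0.5352, -0.0000], ω = ẑ
J2: z=[-0.4848, -0.8746, 0.0000] o=[0.4723, -0.2618, 0.0000] → [0.1522, -0.0844, 0.0719, -0.4848, -0.8746, 0.0000]
J3: z=[-0.4848, -0.8746, 0.0000] o=[0.5627, -0.3119, -0.0376] → [0.1193, -0.0661, -0.0315, -0.4848, -0.8746, 0.0000]
V = J·q̇ = [0.0658, -0.0932, -0.0021, -0.3394, -0.6122, -0.0810]

0.0658 -0.0932 -0.0021 -0.3394 -0.6122 -0.0810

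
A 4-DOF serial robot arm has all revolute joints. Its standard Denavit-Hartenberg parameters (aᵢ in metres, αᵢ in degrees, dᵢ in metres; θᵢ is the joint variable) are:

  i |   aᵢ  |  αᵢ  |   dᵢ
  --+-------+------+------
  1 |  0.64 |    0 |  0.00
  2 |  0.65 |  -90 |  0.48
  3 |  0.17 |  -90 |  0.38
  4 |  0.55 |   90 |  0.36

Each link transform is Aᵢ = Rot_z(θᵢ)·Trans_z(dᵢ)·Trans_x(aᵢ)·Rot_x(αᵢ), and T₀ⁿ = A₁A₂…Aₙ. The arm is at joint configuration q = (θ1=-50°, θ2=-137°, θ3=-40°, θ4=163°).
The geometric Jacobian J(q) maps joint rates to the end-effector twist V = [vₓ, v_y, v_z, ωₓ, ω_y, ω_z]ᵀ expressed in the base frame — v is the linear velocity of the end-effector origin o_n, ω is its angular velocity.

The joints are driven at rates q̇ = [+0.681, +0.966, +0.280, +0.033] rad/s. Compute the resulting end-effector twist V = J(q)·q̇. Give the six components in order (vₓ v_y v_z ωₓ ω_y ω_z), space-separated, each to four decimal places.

o_n = [-0.2195, -0.6336, -0.0246]
J₁: ẑ×o_n = [0.6336, -0.2195, 0.0000], ω = ẑ
J2: z=[0.0000, 0.0000, 1.0000] o=[0.4114, -0.4903, 0.0000] → [0.1434, -0.6309, 0.0000, 0.0000, 0.0000, 1.0000]
J3: z=[-0.1219, -0.9925, 0.0000] o=[-0.2338, -0.4111, 0.4800] → [0.5008, -0.0615, 0.0413, -0.1219, -0.9925, 0.0000]
J4: z=[-0.6380, 0.0783, -0.7660] o=[-0.4093, -0.7724, 0.5893] → [0.0582, -0.5371, -0.1034, -0.6380, 0.0783, -0.7660]
V = J·q̇ = [0.7122, -0.7939, 0.0081, -0.0552, -0.2753, 1.6217]

0.7122 -0.7939 0.0081 -0.0552 -0.2753 1.6217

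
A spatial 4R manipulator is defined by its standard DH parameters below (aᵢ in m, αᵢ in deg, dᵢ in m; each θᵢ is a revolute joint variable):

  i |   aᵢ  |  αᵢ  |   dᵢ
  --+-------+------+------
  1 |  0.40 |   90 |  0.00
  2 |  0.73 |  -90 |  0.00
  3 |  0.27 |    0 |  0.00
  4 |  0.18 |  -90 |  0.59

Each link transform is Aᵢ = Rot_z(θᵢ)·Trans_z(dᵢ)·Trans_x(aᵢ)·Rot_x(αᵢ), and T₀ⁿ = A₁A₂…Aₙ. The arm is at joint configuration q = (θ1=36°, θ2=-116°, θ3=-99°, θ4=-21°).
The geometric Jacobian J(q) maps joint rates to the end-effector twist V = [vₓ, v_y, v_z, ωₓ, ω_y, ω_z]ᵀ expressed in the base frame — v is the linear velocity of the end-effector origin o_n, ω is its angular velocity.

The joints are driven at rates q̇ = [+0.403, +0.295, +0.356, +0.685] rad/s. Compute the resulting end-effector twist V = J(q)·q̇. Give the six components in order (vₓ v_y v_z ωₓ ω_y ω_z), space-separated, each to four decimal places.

o_n = [0.7890, 0.0509, -0.7959]
J₁: ẑ×o_n = [-0.0509, 0.7890, 0.0000], ω = ẑ
J2: z=[0.5878, -0.8090, 0.0000] o=[0.3236, 0.2351, 0.0000] → [0.6439, 0.4678, 0.2682, 0.5878, -0.8090, 0.0000]
J3: z=[0.7271, 0.5283, -0.4384] o=[0.0647, 0.0470, -0.6561] → [-0.0721, -0.2159, -0.3798, 0.7271, 0.5283, -0.4384]
J4: z=[0.7271, 0.5283, -0.4384] o=[0.2364, -0.1578, -0.6182] → [-0.0024, -0.1130, -0.1401, 0.7271, 0.5283, -0.4384]
V = J·q̇ = [0.1421, 0.3017, -0.1520, 0.9303, 0.3113, -0.0533]

0.1421 0.3017 -0.1520 0.9303 0.3113 -0.0533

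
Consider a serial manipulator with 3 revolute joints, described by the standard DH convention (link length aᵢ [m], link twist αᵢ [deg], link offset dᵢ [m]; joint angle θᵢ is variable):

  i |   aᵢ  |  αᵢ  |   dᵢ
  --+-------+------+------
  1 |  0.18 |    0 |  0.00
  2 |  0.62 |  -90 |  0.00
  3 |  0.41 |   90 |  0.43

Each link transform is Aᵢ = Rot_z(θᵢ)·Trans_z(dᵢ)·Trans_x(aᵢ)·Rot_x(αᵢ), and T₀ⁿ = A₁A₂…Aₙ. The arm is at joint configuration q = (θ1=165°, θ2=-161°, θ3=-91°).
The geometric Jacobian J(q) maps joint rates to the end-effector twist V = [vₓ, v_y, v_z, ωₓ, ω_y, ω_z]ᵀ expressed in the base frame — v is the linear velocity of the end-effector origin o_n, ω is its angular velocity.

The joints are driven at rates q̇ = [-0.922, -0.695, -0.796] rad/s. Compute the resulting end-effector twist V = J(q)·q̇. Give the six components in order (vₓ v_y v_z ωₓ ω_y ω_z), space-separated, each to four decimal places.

0.4802 -0.8025 -0.0057 0.0555 -0.7941 -1.6170

o_n = [0.4075, 0.5183, 0.4099]
J₁: ẑ×o_n = [-0.5183, 0.4075, 0.0000], ω = ẑ
J2: z=[0.0000, 0.0000, 1.0000] o=[-0.1739, 0.0466, 0.0000] → [-0.4717, 0.5814, 0.0000, 0.0000, 0.0000, 1.0000]
J3: z=[-0.0698, 0.9976, 0.0000] o=[0.4446, 0.0898, 0.0000] → [0.4089, 0.0286, 0.0072, -0.0698, 0.9976, 0.0000]
V = J·q̇ = [0.4802, -0.8025, -0.0057, 0.0555, -0.7941, -1.6170]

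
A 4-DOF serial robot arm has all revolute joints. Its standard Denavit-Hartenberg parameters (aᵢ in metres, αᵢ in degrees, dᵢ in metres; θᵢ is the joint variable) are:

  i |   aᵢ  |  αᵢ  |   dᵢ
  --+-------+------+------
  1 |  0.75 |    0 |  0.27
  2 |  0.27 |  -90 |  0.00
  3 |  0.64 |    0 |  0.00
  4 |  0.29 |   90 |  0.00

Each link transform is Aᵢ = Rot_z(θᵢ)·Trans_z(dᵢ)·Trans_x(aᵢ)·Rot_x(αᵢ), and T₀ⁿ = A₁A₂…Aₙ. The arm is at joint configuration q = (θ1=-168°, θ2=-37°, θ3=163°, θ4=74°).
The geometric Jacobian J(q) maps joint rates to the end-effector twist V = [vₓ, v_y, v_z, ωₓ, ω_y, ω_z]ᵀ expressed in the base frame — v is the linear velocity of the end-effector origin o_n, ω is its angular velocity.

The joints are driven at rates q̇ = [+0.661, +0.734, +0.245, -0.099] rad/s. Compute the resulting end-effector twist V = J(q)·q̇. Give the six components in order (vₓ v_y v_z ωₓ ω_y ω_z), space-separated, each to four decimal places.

0.4072 0.1428 0.1730 -0.0617 -0.1323 1.3950

o_n = [-0.2805, -0.3672, 0.3261]
J₁: ẑ×o_n = [0.3672, -0.2805, 0.0000], ω = ẑ
J2: z=[0.0000, 0.0000, 1.0000] o=[-0.7336, -0.1559, 0.2700] → [0.2113, 0.4531, -0.0000, 0.0000, 0.0000, 1.0000]
J3: z=[-0.4226, -0.9063, 0.0000] o=[-0.9783, -0.0418, 0.2700] → [-0.0508, 0.0237, 0.7700, -0.4226, -0.9063, 0.0000]
J4: z=[-0.4226, -0.9063, 0.0000] o=[-0.4236, -0.3005, 0.0829] → [-0.2204, 0.1028, 0.1579, -0.4226, -0.9063, 0.0000]
V = J·q̇ = [0.4072, 0.1428, 0.1730, -0.0617, -0.1323, 1.3950]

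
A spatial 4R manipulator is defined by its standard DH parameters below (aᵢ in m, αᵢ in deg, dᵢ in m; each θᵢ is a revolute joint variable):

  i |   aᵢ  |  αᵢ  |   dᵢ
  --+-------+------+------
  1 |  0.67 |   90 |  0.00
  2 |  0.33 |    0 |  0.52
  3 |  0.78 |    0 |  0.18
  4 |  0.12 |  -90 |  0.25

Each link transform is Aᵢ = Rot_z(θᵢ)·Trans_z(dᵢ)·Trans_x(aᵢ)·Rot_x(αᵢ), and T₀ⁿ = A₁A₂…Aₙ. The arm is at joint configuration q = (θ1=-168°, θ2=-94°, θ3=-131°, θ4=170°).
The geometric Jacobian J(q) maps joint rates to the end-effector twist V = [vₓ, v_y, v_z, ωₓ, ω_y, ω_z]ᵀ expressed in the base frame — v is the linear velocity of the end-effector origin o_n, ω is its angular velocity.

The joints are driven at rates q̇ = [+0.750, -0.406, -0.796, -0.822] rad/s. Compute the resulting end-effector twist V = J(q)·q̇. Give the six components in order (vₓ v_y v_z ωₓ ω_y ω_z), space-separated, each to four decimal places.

o_n = [-0.3582, 0.8951, 0.1240]
J₁: ẑ×o_n = [-0.8951, -0.3582, 0.0000], ω = ẑ
J2: z=[-0.2079, 0.9781, 0.0000] o=[-0.6554, -0.1393, 0.0000] → [0.1213, 0.0258, -0.5057, -0.2079, 0.9781, 0.0000]
J3: z=[-0.2079, 0.9781, 0.0000] o=[-0.7410, 0.3741, -0.3292] → [0.4433, 0.0942, -0.4827, -0.2079, 0.9781, 0.0000]
J4: z=[-0.2079, 0.9781, 0.0000] o=[-0.2389, 0.6649, 0.2223] → [-0.0962, -0.0204, 0.0688, -0.2079, 0.9781, 0.0000]
V = J·q̇ = [-0.9944, -0.3373, 0.5330, 0.4208, -1.9798, 0.7500]

-0.9944 -0.3373 0.5330 0.4208 -1.9798 0.7500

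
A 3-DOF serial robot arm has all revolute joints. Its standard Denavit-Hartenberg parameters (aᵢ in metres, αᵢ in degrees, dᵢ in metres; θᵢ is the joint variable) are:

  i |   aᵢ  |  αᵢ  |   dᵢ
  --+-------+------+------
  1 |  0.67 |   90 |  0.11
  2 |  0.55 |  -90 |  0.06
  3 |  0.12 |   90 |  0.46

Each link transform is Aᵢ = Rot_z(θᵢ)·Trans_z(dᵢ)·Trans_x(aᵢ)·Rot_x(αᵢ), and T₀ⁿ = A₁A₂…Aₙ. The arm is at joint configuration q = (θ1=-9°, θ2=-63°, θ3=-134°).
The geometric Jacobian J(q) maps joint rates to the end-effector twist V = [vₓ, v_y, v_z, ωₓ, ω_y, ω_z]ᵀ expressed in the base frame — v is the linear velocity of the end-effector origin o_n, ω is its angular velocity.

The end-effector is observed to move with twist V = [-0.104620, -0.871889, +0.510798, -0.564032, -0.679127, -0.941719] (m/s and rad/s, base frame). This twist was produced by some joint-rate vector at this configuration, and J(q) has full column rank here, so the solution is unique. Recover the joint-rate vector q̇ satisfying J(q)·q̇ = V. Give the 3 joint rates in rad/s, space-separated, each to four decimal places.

-0.7120 0.7590 -0.5060

o_n = [1.2529, -0.3466, -0.0969]
J₁: ẑ×o_n = [0.3466, 1.2529, -0.0000], ω = ẑ
J2: z=[-0.1564, -0.9877, 0.0000] o=[0.6618, -0.1048, 0.1100] → [0.2044, -0.0324, 0.6217, -0.1564, -0.9877, 0.0000]
J3: z=[0.8800, -0.1394, 0.4540] o=[0.8990, -0.2031, -0.3801] → [0.0257, -0.0885, -0.0769, 0.8800, -0.1394, 0.4540]
q̇ = J⁺·V = [-0.7120, 0.7590, -0.5060]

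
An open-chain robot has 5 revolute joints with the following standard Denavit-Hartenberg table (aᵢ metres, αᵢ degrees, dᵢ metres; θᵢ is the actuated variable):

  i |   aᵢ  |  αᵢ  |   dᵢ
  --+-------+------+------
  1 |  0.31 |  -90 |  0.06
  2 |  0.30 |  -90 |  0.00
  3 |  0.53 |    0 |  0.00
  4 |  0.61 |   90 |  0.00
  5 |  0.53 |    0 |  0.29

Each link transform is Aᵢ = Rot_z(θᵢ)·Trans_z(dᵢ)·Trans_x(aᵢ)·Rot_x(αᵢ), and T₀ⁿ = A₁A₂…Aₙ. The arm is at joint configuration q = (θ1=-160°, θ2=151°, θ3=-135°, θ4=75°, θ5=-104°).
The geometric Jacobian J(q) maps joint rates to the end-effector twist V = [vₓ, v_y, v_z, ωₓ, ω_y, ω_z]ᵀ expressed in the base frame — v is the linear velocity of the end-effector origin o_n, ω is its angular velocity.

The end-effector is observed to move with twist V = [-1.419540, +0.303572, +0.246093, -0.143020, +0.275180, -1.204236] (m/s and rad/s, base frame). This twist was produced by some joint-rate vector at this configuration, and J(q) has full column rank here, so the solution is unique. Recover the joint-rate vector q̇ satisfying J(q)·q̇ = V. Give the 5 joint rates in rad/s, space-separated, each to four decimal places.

-0.9190 -0.2480 -0.3540 0.0850 -0.1190

o_n = [-0.2750, -1.0972, -0.3486]
J₁: ẑ×o_n = [1.0972, -0.2750, 0.0000], ω = ẑ
J2: z=[0.3420, -0.9397, 0.0000] o=[-0.2913, -0.1060, 0.0600] → [0.3839, 0.1397, -0.3237, 0.3420, -0.9397, 0.0000]
J3: z=[0.4556, 0.1658, 0.8746] o=[-0.0447, -0.0163, -0.0854] → [0.9018, -0.0815, -0.4543, 0.4556, 0.1658, 0.8746]
J4: z=[0.4556, 0.1658, 0.8746] o=[-0.2246, -0.4806, 0.0962] → [0.4656, 0.1585, -0.2726, 0.4556, 0.1658, 0.8746]
J5: z=[-0.5408, -0.7289, 0.4199] o=[0.2068, -0.8857, -0.0516] → [0.3052, -0.3628, -0.2368, -0.5408, -0.7289, 0.4199]
q̇ = J⁺·V = [-0.9190, -0.2480, -0.3540, 0.0850, -0.1190]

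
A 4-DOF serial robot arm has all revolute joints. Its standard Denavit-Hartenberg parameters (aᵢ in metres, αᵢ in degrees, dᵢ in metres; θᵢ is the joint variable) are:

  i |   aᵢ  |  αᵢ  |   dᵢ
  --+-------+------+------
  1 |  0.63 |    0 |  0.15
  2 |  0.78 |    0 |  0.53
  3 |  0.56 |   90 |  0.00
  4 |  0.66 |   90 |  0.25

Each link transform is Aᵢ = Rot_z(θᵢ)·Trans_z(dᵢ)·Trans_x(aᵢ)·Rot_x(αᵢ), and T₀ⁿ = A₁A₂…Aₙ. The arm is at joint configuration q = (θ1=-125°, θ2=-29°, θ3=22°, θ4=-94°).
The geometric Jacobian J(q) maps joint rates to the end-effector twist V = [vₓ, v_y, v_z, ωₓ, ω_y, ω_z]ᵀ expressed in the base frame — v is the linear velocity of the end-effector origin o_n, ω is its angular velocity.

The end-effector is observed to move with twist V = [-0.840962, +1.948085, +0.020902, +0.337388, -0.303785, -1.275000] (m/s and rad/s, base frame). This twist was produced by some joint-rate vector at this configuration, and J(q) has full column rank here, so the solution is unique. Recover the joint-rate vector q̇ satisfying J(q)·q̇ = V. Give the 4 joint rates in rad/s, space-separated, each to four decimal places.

-0.7500 -0.3620 -0.1630 -0.4540

o_n = [-1.5921, -1.0727, 0.0216]
J₁: ẑ×o_n = [1.0727, -1.5921, 0.0000], ω = ẑ
J2: z=[0.0000, 0.0000, 1.0000] o=[-0.3614, -0.5161, 0.1500] → [0.5566, -1.2308, 0.0000, 0.0000, 0.0000, 1.0000]
J3: z=[0.0000, 0.0000, 1.0000] o=[-1.0624, -0.8580, 0.6800] → [0.2147, -0.5297, 0.0000, 0.0000, 0.0000, 1.0000]
J4: z=[-0.7431, 0.6691, 0.0000] o=[-1.4371, -1.2742, 0.6800] → [-0.4406, -0.4893, -0.0460, -0.7431, 0.6691, 0.0000]
q̇ = J⁺·V = [-0.7500, -0.3620, -0.1630, -0.4540]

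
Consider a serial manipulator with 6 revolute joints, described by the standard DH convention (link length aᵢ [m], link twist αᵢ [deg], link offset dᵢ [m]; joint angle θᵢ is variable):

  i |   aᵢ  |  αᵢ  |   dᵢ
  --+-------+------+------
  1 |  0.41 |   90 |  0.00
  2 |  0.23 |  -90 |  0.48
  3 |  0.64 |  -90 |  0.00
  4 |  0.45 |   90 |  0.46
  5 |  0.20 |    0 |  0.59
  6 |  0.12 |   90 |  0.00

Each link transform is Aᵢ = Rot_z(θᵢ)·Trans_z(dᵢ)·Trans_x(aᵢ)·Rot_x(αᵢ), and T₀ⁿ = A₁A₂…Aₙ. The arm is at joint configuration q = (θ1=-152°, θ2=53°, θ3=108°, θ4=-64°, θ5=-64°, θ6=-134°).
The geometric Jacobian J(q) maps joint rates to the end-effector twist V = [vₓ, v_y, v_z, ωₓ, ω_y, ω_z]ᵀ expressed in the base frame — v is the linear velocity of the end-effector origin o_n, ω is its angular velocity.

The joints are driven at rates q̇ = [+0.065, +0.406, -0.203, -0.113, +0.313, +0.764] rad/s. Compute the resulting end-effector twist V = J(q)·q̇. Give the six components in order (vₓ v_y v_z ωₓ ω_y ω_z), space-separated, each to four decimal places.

-0.0054 -0.0419 -0.1435 -0.6327 1.1265 0.5517

o_n = [0.0360, 0.3556, 0.2545]
J₁: ẑ×o_n = [-0.3556, 0.0360, 0.0000], ω = ẑ
J2: z=[-0.4695, 0.8829, 0.0000] o=[-0.3620, -0.1925, 0.0000] → [0.2247, 0.1195, -0.6087, -0.4695, 0.8829, 0.0000]
J3: z=[0.7052, 0.3749, 0.6018] o=[-0.7096, 0.1663, 0.1837] → [-0.0874, 0.3987, -0.1460, 0.7052, 0.3749, 0.6018]
J4: z=[0.3603, 0.5416, -0.7595] o=[-0.3187, -0.3152, 0.0257] → [0.6334, -0.3518, 0.0496, 0.3603, 0.5416, -0.7595]
J5: z=[-0.2398, 0.8406, 0.4856] o=[0.2527, -0.0629, -0.1289] → [0.1191, -0.0133, 0.0818, -0.2398, 0.8406, 0.4856]
J6: z=[-0.2398, 0.8406, 0.4856] o=[0.1255, 0.3364, 0.3321] → [-0.0745, -0.0621, 0.0706, -0.2398, 0.8406, 0.4856]
V = J·q̇ = [-0.0054, -0.0419, -0.1435, -0.6327, 1.1265, 0.5517]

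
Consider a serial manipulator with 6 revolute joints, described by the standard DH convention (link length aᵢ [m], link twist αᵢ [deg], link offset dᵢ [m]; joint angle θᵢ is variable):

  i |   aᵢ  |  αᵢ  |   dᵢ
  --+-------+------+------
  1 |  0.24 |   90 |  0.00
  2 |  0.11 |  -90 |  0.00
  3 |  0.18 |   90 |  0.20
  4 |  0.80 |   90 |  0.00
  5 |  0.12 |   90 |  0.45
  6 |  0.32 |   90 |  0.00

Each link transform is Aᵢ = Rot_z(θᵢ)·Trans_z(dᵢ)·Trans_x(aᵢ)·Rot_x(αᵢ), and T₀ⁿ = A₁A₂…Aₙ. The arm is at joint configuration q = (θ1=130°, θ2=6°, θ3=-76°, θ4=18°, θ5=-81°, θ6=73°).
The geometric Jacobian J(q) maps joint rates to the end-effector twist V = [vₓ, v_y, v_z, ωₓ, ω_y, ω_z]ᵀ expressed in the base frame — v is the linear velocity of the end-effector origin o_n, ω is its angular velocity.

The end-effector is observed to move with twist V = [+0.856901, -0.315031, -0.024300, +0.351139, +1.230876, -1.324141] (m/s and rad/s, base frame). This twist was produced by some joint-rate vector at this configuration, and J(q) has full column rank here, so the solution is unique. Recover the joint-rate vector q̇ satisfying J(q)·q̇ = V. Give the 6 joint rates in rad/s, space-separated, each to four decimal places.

o_n = [0.2980, 1.3864, -0.1967]
J₁: ẑ×o_n = [-1.3864, 0.2980, 0.0000], ω = ẑ
J2: z=[0.7660, 0.6428, 0.0000] o=[-0.1543, 0.1839, 0.0000] → [-0.1264, 0.1506, 0.6305, 0.7660, 0.6428, 0.0000]
J3: z=[0.0672, -0.0801, 0.9945] o=[-0.2246, 0.2677, 0.0115] → [-1.0959, 0.5337, 0.1170, 0.0672, -0.0801, 0.9945]
J4: z=[0.8056, -0.5837, -0.1014] o=[-0.1052, 0.3971, 0.2150] → [0.3406, 0.2907, 1.0323, 0.8056, -0.5837, -0.1014]
J5: z=[0.1180, 0.3258, -0.9380] o=[0.3593, 0.9920, 0.4801] → [0.1494, 0.1374, 0.0665, 0.1180, 0.3258, -0.9380]
J6: z=[-0.6995, -0.6432, -0.3114] o=[0.3278, 1.2218, 0.0762] → [0.2267, -0.1815, -0.1343, -0.6995, -0.6432, -0.3114]
q̇ = J⁺·V = [-0.4350, 0.9290, -0.4700, -0.5880, 0.5510, -0.1140]

-0.4350 0.9290 -0.4700 -0.5880 0.5510 -0.1140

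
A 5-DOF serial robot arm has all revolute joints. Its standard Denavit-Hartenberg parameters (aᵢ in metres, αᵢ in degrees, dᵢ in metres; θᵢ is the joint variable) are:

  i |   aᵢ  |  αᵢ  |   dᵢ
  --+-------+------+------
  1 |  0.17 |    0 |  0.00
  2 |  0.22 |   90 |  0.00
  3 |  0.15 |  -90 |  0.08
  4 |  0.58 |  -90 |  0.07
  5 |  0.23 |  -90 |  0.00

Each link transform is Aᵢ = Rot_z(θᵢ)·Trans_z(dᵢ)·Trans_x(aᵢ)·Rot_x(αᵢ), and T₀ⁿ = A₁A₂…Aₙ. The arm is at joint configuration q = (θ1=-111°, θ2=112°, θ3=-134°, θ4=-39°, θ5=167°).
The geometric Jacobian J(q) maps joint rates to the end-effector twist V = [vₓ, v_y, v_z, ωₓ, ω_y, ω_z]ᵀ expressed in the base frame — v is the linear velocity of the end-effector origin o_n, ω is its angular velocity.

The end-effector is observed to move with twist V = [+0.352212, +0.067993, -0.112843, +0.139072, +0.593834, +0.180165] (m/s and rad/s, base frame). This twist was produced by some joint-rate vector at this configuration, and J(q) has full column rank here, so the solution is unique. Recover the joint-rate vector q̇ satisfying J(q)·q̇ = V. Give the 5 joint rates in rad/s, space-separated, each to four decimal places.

o_n = [-0.1188, -0.4637, -0.3195]
J₁: ẑ×o_n = [0.4637, -0.1188, 0.0000], ω = ẑ
J2: z=[0.0000, 0.0000, 1.0000] o=[-0.0609, -0.1587, 0.0000] → [0.3050, -0.0579, 0.0000, 0.0000, 0.0000, 1.0000]
J3: z=[0.0175, -0.9998, 0.0000] o=[0.1590, -0.1549, 0.0000] → [0.3195, 0.0056, -0.2832, 0.0175, -0.9998, 0.0000]
J4: z=[0.7192, 0.0126, -0.6947] o=[0.0563, -0.2367, -0.1079] → [-0.1604, 0.2738, -0.1611, 0.7192, 0.0126, -0.6947]
J5: z=[-0.4507, 0.7694, -0.4527] o=[-0.2001, -0.6062, -0.4808] → [0.1885, 0.0359, -0.1268, -0.4507, 0.7694, -0.4527]
q̇ = J⁺·V = [0.8760, -0.0660, -0.1600, 0.5450, 0.5550]

0.8760 -0.0660 -0.1600 0.5450 0.5550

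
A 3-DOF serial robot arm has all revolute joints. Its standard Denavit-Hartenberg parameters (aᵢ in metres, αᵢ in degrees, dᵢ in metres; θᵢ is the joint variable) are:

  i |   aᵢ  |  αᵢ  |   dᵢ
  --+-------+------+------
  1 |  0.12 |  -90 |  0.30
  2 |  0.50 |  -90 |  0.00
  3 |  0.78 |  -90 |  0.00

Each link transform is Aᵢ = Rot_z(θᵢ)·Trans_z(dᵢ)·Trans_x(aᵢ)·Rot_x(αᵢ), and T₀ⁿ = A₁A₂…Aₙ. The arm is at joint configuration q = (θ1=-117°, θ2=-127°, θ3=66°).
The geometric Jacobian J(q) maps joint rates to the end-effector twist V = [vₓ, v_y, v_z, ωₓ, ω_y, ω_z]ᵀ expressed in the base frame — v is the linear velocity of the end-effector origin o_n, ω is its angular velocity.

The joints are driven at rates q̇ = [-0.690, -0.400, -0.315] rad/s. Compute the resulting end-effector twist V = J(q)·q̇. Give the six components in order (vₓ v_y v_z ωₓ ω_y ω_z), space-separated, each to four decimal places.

0.7207 0.6292 -0.0175 -0.2422 0.4057 -0.8796

o_n = [-0.4661, 0.6548, 0.9527]
J₁: ẑ×o_n = [-0.6548, -0.4661, 0.0000], ω = ẑ
J2: z=[0.8910, -0.4540, 0.0000] o=[-0.0545, -0.1069, 0.3000] → [-0.2963, -0.5815, 0.4918, 0.8910, -0.4540, 0.0000]
J3: z=[-0.3626, -0.7116, 0.6018] o=[0.0821, 0.1612, 0.6993] → [-0.4774, -0.2381, -0.5691, -0.3626, -0.7116, 0.6018]
V = J·q̇ = [0.7207, 0.6292, -0.0175, -0.2422, 0.4057, -0.8796]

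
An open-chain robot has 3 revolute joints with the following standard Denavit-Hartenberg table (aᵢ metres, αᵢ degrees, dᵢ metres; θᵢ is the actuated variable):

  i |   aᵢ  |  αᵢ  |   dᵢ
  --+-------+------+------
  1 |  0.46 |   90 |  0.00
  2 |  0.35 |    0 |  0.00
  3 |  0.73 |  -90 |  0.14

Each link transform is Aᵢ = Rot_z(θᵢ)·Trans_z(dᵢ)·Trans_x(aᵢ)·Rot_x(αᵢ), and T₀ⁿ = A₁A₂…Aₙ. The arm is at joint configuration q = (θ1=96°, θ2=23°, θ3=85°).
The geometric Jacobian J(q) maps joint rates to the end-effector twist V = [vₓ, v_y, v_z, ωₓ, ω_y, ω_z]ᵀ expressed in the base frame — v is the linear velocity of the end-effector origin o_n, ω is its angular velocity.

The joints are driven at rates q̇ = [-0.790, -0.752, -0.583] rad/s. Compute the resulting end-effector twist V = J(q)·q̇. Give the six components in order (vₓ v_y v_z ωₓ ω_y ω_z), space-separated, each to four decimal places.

o_n = [0.0811, 0.5682, 0.8310]
J₁: ẑ×o_n = [-0.5682, 0.0811, 0.0000], ω = ẑ
J2: z=[0.9945, 0.1045, 0.0000] o=[-0.0481, 0.4575, 0.0000] → [0.0869, -0.8265, 0.0966, 0.9945, 0.1045, 0.0000]
J3: z=[0.9945, 0.1045, 0.0000] o=[-0.0818, 0.7779, 0.1368] → [0.0726, -0.6905, -0.2256, 0.9945, 0.1045, 0.0000]
V = J·q̇ = [0.3412, 0.9600, 0.0589, -1.3277, -0.1395, -0.7900]

0.3412 0.9600 0.0589 -1.3277 -0.1395 -0.7900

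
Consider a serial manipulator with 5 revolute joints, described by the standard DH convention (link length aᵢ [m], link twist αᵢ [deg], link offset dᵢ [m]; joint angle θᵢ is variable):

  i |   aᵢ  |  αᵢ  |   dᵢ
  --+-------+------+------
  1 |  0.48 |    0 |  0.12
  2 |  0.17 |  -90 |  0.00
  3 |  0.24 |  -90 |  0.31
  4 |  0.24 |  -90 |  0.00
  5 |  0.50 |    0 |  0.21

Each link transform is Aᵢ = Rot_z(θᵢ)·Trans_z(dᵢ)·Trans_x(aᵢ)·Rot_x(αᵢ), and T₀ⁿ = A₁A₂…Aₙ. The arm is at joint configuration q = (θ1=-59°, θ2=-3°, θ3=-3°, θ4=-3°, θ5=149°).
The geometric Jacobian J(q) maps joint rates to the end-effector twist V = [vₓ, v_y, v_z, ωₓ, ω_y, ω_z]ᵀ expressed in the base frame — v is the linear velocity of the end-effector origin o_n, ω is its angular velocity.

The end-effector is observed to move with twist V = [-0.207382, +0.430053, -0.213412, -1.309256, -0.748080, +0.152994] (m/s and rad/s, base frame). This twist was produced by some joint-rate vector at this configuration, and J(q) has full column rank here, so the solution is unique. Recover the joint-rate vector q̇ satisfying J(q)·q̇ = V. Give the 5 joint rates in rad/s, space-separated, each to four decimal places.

-0.2600 0.7090 -0.9290 0.2980 0.5790

o_n = [0.4299, -0.5624, 0.3804]
J₁: ẑ×o_n = [0.5624, 0.4299, -0.0000], ω = ẑ
J2: z=[0.0000, 0.0000, 1.0000] o=[0.2472, -0.4114, 0.1200] → [0.1510, 0.1827, -0.0000, 0.0000, 0.0000, 1.0000]
J3: z=[0.8829, 0.4695, 0.0000] o=[0.3270, -0.5615, 0.1200] → [0.1223, -0.2300, -0.0491, 0.8829, 0.4695, 0.0000]
J4: z=[0.0246, -0.0462, -0.9986] o=[0.7133, -0.6276, 0.1326] → [0.0536, 0.2769, -0.0115, 0.0246, -0.0462, -0.9986]
J5: z=[-0.8572, -0.5150, 0.0027] o=[0.8367, -0.8331, 0.1451] → [-0.1219, 0.2006, -0.4415, -0.8572, -0.5150, 0.0027]
q̇ = J⁺·V = [-0.2600, 0.7090, -0.9290, 0.2980, 0.5790]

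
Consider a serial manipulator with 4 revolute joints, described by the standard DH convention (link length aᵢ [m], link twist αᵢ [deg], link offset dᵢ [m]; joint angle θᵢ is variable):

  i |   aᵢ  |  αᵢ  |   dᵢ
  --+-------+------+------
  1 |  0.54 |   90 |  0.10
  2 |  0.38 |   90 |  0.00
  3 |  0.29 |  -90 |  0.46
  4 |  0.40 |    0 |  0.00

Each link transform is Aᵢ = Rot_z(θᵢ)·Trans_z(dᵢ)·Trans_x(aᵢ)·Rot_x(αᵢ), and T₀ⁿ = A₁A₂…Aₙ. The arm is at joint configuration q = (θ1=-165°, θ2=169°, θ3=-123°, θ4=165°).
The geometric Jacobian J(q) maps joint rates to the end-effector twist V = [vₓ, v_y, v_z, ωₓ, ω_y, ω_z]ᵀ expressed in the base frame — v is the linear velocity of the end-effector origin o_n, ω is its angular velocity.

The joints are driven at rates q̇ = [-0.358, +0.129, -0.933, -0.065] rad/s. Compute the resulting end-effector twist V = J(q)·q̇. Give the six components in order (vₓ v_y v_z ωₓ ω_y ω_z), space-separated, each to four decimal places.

0.1516 0.0521 -0.0570 0.0777 0.1910 -1.2843

o_n = [-0.1981, 0.0306, 0.5324]
J₁: ẑ×o_n = [-0.0306, -0.1981, 0.0000], ω = ẑ
J2: z=[-0.2588, 0.9659, 0.0000] o=[-0.5216, -0.1398, 0.1000] → [0.4177, 0.1119, -0.3565, -0.2588, 0.9659, 0.0000]
J3: z=[-0.1843, -0.0494, 0.9816] o=[-0.1613, -0.0432, 0.1725] → [-0.0902, 0.0302, -0.0154, -0.1843, -0.0494, 0.9816]
J4: z=[0.9362, -0.3130, 0.1600] o=[-0.3329, -0.3410, 0.5939] → [-0.0402, 0.0791, 0.3900, 0.9362, -0.3130, 0.1600]
V = J·q̇ = [0.1516, 0.0521, -0.0570, 0.0777, 0.1910, -1.2843]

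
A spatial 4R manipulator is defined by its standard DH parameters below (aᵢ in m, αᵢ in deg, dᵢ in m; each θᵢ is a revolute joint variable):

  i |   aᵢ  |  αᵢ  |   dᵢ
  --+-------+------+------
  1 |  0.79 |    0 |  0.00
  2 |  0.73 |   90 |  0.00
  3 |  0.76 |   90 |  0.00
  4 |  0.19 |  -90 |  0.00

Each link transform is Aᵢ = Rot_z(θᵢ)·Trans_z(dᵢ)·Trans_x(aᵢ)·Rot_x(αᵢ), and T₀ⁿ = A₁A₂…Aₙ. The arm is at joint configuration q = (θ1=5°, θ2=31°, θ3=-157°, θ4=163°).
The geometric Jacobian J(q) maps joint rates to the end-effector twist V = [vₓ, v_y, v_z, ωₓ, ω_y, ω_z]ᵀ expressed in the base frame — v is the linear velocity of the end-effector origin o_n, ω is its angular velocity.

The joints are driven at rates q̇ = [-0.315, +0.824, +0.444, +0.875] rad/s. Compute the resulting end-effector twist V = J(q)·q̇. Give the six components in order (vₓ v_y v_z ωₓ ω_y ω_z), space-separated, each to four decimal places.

o_n = [0.9796, 0.1401, -0.2260]
J₁: ẑ×o_n = [-0.1401, 0.9796, 0.0000], ω = ẑ
J2: z=[0.0000, 0.0000, 1.0000] o=[0.7870, 0.0689, 0.0000] → [-0.0712, 0.1926, 0.0000, 0.0000, 0.0000, 1.0000]
J3: z=[0.5878, -0.8090, 0.0000] o=[1.3776, 0.4979, 0.0000] → [0.1828, 0.1328, -0.5323, 0.5878, -0.8090, 0.0000]
J4: z=[-0.3161, -0.2297, 0.9205] o=[0.8116, 0.0867, -0.2970] → [-0.0654, 0.1771, 0.0217, -0.3161, -0.2297, 0.9205]
V = J·q̇ = [0.0093, 0.0640, -0.2174, -0.0156, -0.5602, 1.3144]

0.0093 0.0640 -0.2174 -0.0156 -0.5602 1.3144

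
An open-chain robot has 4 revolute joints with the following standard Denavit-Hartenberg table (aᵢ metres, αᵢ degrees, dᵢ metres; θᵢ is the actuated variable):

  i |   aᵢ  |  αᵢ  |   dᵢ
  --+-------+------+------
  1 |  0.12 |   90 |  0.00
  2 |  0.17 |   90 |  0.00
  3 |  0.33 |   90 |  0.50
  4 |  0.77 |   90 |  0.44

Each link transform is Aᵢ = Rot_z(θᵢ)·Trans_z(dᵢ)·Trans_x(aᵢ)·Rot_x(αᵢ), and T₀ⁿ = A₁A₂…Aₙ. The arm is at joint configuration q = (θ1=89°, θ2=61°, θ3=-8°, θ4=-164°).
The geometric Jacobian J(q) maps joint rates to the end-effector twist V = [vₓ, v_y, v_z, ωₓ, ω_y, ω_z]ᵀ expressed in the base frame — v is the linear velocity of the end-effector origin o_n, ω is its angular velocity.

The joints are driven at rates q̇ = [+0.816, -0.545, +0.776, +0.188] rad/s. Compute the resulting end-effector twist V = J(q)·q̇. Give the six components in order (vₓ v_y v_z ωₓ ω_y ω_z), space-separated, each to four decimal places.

-0.5623 -0.4771 0.3004 -0.7194 0.6787 0.4169

o_n = [-0.3746, 0.2341, -0.3996]
J₁: ẑ×o_n = [-0.2341, -0.3746, 0.0000], ω = ẑ
J2: z=[0.9998, -0.0175, 0.0000] o=[0.0021, 0.1200, 0.0000] → [0.0070, 0.3996, 0.1075, 0.9998, -0.0175, 0.0000]
J3: z=[0.0153, 0.8745, -0.4848] o=[0.0035, 0.2024, 0.1487] → [-0.4641, 0.1917, 0.3312, 0.0153, 0.8745, -0.4848]
J4: z=[-0.9913, -0.0502, -0.1217] o=[-0.0320, 0.7988, 0.1921] → [-0.0391, -0.5449, 0.5427, -0.9913, -0.0502, -0.1217]
V = J·q̇ = [-0.5623, -0.4771, 0.3004, -0.7194, 0.6787, 0.4169]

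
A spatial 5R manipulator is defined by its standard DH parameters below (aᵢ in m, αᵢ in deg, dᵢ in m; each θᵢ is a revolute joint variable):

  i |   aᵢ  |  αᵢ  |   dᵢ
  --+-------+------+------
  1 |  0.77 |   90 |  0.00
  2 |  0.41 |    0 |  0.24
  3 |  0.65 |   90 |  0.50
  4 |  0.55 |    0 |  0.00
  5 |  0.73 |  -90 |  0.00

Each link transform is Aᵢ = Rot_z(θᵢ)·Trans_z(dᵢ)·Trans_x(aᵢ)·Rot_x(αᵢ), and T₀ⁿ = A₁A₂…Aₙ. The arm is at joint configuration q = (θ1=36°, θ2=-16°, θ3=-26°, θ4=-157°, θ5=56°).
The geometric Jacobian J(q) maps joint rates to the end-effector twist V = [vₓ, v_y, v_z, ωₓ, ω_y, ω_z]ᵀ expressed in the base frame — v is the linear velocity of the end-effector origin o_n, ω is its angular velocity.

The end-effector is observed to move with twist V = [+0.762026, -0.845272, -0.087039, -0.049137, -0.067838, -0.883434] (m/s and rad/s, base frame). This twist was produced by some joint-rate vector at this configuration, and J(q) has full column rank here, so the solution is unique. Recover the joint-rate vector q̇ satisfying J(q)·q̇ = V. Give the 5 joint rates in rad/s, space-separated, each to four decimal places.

-0.7950 -0.2350 0.2610 -0.4350 0.5540

o_n = [0.8319, 0.8411, -0.1160]
J₁: ẑ×o_n = [-0.8411, 0.8319, 0.0000], ω = ẑ
J2: z=[0.5878, -0.8090, 0.0000] o=[0.6229, 0.4526, 0.0000] → [0.0938, 0.0682, 0.3974, 0.5878, -0.8090, 0.0000]
J3: z=[0.5878, -0.8090, 0.0000] o=[1.0829, 0.4901, -0.1130] → [0.0024, 0.0017, 0.0033, 0.5878, -0.8090, 0.0000]
J4: z=[-0.5413, -0.3933, -0.7431] o=[1.7675, 0.3695, -0.5479] → [0.1806, 0.9292, -0.6233, -0.5413, -0.3933, -0.7431]
J5: z=[-0.5413, -0.3933, -0.7431] o=[1.3368, 0.3222, -0.2092] → [0.3490, 0.4257, -0.4795, -0.5413, -0.3933, -0.7431]
q̇ = J⁺·V = [-0.7950, -0.2350, 0.2610, -0.4350, 0.5540]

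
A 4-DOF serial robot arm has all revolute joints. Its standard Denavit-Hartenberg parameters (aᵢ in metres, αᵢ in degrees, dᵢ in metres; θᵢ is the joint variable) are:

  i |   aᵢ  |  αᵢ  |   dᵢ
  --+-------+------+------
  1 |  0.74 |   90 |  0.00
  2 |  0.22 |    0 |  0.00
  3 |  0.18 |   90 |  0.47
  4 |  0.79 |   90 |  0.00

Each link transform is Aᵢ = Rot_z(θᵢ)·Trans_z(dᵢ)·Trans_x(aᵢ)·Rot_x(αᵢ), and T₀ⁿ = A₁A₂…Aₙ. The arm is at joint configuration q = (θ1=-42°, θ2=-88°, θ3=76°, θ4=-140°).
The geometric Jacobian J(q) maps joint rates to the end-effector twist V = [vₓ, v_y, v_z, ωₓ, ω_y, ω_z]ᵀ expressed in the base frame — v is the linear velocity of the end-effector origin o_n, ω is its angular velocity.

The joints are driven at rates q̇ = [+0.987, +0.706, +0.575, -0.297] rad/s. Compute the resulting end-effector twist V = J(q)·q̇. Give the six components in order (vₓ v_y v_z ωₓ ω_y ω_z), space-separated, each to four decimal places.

-0.0073 0.2054 -0.4960 -0.8113 -0.9933 1.2775

o_n = [0.2719, -0.1939, -0.1315]
J₁: ẑ×o_n = [0.1939, 0.2719, -0.0000], ω = ẑ
J2: z=[-0.6691, -0.7431, 0.0000] o=[0.5499, -0.4952, 0.0000] → [0.0977, -0.0880, -0.4082, -0.6691, -0.7431, 0.0000]
J3: z=[-0.6691, -0.7431, 0.0000] o=[0.5556, -0.5003, -0.2199] → [-0.0657, 0.0592, -0.4159, -0.6691, -0.7431, 0.0000]
J4: z=[-0.1545, 0.1391, -0.9781] o=[0.3720, -0.9674, -0.2573] → [0.7741, 0.1174, -0.1056, -0.1545, 0.1391, -0.9781]
V = J·q̇ = [-0.0073, 0.2054, -0.4960, -0.8113, -0.9933, 1.2775]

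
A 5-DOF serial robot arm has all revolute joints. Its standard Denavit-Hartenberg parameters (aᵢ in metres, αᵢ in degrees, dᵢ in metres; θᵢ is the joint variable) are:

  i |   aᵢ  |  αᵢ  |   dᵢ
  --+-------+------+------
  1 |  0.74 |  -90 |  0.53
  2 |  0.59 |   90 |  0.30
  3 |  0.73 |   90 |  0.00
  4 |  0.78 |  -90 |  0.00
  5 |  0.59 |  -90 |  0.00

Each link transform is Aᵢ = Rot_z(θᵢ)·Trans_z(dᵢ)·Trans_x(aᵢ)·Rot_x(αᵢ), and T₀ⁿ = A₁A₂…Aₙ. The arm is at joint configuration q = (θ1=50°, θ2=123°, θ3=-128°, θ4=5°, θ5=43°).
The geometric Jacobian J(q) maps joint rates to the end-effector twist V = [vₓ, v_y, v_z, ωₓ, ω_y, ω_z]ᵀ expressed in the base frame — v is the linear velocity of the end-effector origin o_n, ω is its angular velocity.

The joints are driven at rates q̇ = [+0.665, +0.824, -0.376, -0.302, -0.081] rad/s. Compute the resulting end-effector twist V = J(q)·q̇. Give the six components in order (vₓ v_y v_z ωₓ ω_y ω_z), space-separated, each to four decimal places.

o_n = [1.7617, -0.1937, 0.7118]
J₁: ẑ×o_n = [0.1937, 1.7617, -0.0000], ω = ẑ
J2: z=[-0.7660, 0.6428, 0.0000] o=[0.4757, 0.5669, 0.5300] → [0.1169, 0.1393, -0.2440, -0.7660, 0.6428, 0.0000]
J3: z=[0.5391, 0.6425, -0.5446] o=[0.0393, 0.5136, 0.0352] → [0.0495, -1.3028, -1.4878, 0.5391, 0.6425, -0.5446]
J4: z=[-0.1958, 0.7245, 0.6609] o=[0.6373, 0.3313, 0.4121] → [0.5641, 0.8017, -0.7118, -0.1958, 0.7245, 0.6609]
J5: z=[0.4656, 0.6618, -0.5876] o=[1.3105, 0.1810, 0.7763] → [-0.2628, -0.2351, -0.4730, 0.4656, 0.6618, -0.5876]
V = J·q̇ = [0.0574, 1.5531, 0.6117, -0.8125, 0.0157, 0.7178]

0.0574 1.5531 0.6117 -0.8125 0.0157 0.7178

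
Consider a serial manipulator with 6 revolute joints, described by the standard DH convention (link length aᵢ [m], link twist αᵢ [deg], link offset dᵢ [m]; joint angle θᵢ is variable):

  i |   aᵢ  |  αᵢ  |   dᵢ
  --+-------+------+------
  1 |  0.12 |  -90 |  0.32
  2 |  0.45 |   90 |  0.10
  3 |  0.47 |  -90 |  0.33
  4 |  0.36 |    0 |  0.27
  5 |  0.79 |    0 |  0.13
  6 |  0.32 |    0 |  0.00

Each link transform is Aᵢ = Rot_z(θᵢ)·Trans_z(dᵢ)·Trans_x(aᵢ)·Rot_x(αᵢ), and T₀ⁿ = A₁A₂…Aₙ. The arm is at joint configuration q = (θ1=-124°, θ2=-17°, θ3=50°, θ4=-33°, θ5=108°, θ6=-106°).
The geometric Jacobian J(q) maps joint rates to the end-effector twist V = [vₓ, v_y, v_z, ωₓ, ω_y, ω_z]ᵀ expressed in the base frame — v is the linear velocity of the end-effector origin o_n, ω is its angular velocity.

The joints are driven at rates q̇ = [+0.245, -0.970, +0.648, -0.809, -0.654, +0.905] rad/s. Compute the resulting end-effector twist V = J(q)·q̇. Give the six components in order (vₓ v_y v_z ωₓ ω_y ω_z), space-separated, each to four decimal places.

o_n = [0.5048, -1.6036, 0.5280]
J₁: ẑ×o_n = [1.6036, 0.5048, -0.0000], ω = ẑ
J2: z=[0.8290, -0.5592, 0.0000] o=[-0.0671, -0.0995, 0.3200] → [-0.1163, -0.1724, -0.9272, 0.8290, -0.5592, 0.0000]
J3: z=[0.1635, 0.2424, 0.9563] o=[-0.2248, -0.5122, 0.4516] → [1.0623, 0.6852, -0.3553, 0.1635, 0.2424, 0.9563]
J4: z=[0.9425, 0.2479, -0.2240] o=[-0.0340, -0.8730, 0.8555] → [-0.2448, 0.1880, -0.8222, 0.9425, 0.2479, -0.2240]
J5: z=[0.9425, 0.2479, -0.2240] o=[0.3405, -1.0418, 1.0392] → [-0.2526, 0.4451, -0.5703, 0.9425, 0.2479, -0.2240]
J6: z=[0.9425, 0.2479, -0.2240] o=[0.3979, -1.3863, 0.3188] → [0.0032, -0.2211, -0.2313, 0.9425, 0.2479, -0.2240]
V = J·q̇ = [1.5602, 0.0916, 1.4979, -1.2242, 0.5612, 0.9897]

1.5602 0.0916 1.4979 -1.2242 0.5612 0.9897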